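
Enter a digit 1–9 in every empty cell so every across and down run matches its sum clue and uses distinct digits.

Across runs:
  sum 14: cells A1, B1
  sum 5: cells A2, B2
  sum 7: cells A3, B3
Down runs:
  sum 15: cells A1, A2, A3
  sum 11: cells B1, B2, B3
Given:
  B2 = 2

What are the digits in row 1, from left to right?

8 6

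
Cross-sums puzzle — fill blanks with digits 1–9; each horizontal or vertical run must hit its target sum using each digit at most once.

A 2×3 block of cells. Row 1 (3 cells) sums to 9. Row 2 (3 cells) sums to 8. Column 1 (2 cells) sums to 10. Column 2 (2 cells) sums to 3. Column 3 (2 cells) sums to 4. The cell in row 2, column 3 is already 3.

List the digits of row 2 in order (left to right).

4 1 3

3 in 2 cells must be {1,2}; 4 in 2 cells must be {1,3}.
(1,3) = 4 − 3 = 1 completes the 4 down.
(2,2) = 1: the only remaining digit allowed by both the 8 across and the 3 down.
(1,2) = 3 − 1 = 2 completes the 3 down.
(2,1) = 8 − 4 = 4 completes the 8 across.
(1,1) = 9 − 3 = 6 completes the 9 across.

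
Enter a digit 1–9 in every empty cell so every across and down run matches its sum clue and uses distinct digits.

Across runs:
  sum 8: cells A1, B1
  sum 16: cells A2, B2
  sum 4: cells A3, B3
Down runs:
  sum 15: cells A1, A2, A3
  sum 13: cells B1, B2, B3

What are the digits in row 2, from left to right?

7 9

16 in 2 cells must be {7,9}; 4 in 2 cells must be {1,3}.
Nothing is forced directly, so branch on A2, whose candidates are 7 or 9. If A2 = 9: that forces B2 = 7, A3 = 1, after which B3 would have to be in {3} for the 4 across but in {1,2,4,5} for the 13 down — contradiction. So A2 = 7.
B2 = 16 − 7 = 9 completes the 16 across.
Given what's placed, A3 must be 3 to fit the 4 across and 15 down.
B3 = 4 − 3 = 1 completes the 4 across.
A1 = 15 − 10 = 5 completes the 15 down.
B1 = 8 − 5 = 3 completes the 8 across.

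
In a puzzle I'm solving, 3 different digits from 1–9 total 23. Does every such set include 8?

The only way to make 23 from 3 distinct digits is {6,8,9}, which contains 8.

Yes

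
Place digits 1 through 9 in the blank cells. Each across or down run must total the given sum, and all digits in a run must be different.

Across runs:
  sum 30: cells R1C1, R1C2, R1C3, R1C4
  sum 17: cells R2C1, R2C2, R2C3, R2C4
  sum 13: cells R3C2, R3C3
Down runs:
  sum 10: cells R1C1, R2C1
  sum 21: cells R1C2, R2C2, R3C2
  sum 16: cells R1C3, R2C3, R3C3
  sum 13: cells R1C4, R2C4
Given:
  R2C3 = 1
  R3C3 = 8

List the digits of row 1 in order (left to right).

30 in 4 cells must be {6,7,8,9}.
R1C3 = 16 − 9 = 7 completes the 16 down.
R3C2 = 13 − 8 = 5 completes the 13 across.
Given what's placed, R1C2 must be 9 to fit the 30 across and 21 down.
R2C2 = 21 − 14 = 7 completes the 21 down.
Nothing is forced directly, so branch on R1C1, whose candidates are 6 or 8. If R1C1 = 8: that forces R1C4 = 6, after which R2C1 would have to be in {3,4,5,6} for the 17 across but in {2} for the 10 down — contradiction. So R1C1 = 6.
R1C4 = 30 − 22 = 8 completes the 30 across.

6, 9, 7, 8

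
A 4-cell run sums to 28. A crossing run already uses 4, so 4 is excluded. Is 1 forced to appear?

The only way to make 28 from 4 distinct digits under that restriction is {5,6,8,9}, which does not contain 1.

No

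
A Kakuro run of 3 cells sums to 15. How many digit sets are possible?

3 distinct digits from 1–9 sum between 6 and 24.

8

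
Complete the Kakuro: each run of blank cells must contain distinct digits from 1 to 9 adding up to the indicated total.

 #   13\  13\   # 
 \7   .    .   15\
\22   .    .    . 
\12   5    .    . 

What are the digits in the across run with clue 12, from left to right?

5, 1, 6

Given what's placed, R3C3 must be 6 to fit the 12 across and 15 down.
R2C3 = 15 − 6 = 9 completes the 15 down.
R3C2 = 12 − 11 = 1 completes the 12 across.
Nothing is forced directly, so branch on R2C1, whose candidates are 6 or 7. If R2C1 = 7: that forces R1C1 = 1, after which R1C2 would have to be in {6} for the 7 across but in {3,4,5,7,8,9} for the 13 down — contradiction. So R2C1 = 6.
R1C1 = 13 − 11 = 2 completes the 13 down.
R1C2 = 7 − 2 = 5 completes the 7 across.
R2C2 = 22 − 15 = 7 completes the 22 across.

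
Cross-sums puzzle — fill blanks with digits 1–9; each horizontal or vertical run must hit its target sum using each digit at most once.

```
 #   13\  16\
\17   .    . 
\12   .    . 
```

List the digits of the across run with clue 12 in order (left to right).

5 7

17 in 2 cells must be {8,9}; 16 in 2 cells must be {7,9}.
The 17 across and the 16 down share only 9, so R1C2 = 9.
R2C2 = 16 − 9 = 7 completes the 16 down.
R1C1 = 17 − 9 = 8 completes the 17 across.
R2C1 = 12 − 7 = 5 completes the 12 across.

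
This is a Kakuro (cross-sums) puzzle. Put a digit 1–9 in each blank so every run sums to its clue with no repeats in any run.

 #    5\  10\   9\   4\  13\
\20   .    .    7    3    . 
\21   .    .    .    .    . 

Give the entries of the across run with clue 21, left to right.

4 6 2 1 8

4 in 2 cells must be {1,3}.
R2C3 = 9 − 7 = 2 completes the 9 down.
R2C4 = 4 − 3 = 1 completes the 4 down.
No cell is forced outright now. R2C1 can only be 3 or 4 (the digits allowed by both its 21 across and its 5 down). If R2C1 = 3: then R1C1 would have to be in {1,4,5} for the 20 across but in {2} for the 5 down — contradiction. So R2C1 = 4.
R1C1 = 5 − 4 = 1 completes the 5 down.
Given what's placed, R1C2 must be 4 to fit the 20 across and 10 down.
R1C5 = 20 − 15 = 5 completes the 20 across.
R2C2 = 10 − 4 = 6 completes the 10 down.
R2C5 = 21 − 13 = 8 completes the 21 across.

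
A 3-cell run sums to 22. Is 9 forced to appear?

Every partition of 22 into 3 distinct digits includes 9: {5,8,9}, {6,7,9}.

Yes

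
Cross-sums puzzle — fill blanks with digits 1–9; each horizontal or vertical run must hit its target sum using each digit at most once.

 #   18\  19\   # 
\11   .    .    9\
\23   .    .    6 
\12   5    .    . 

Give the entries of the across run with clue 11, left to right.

4, 7

23 in 3 cells must be {6,8,9}.
Given what's placed, R2C1 must be 9 to fit the 23 across and 18 down.
R2C2 = 23 − 15 = 8 completes the 23 across.
R3C3 = 9 − 6 = 3 completes the 9 down.
R1C1 = 18 − 14 = 4 completes the 18 down.
R1C2 = 11 − 4 = 7 completes the 11 across.
R3C2 = 12 − 8 = 4 completes the 12 across.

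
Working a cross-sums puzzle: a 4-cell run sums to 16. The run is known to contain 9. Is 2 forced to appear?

Yes

The only way to make 16 from 4 distinct digits under that restriction is {1,2,4,9}, which contains 2.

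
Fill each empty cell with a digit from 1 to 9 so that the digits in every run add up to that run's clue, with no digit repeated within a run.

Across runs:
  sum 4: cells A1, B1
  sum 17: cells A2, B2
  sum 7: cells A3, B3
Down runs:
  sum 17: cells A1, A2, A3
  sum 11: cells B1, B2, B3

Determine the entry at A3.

5

4 in 2 cells must be {1,3}; 17 in 2 cells must be {8,9}.
The 17 across and the 11 down share only 8, so B2 = 8.
Given what's placed, B1 must be 1 to fit the 4 across and 11 down.
A2 = 17 − 8 = 9 completes the 17 across.
B3 = 11 − 9 = 2 completes the 11 down.
A1 = 4 − 1 = 3 completes the 4 across.
A3 = 7 − 2 = 5 completes the 7 across.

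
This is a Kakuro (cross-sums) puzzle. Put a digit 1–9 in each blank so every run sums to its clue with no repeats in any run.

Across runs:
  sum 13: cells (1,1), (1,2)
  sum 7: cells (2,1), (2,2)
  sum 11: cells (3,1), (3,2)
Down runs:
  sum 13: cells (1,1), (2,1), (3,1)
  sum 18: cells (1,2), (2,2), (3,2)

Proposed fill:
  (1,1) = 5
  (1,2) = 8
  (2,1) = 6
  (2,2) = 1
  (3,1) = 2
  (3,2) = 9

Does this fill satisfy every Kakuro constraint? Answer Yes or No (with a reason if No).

Yes

Across: 5+8=13; 6+1=7; 2+9=11. Down: 5+6+2=13; 8+1+9=18. No digit repeats within any run.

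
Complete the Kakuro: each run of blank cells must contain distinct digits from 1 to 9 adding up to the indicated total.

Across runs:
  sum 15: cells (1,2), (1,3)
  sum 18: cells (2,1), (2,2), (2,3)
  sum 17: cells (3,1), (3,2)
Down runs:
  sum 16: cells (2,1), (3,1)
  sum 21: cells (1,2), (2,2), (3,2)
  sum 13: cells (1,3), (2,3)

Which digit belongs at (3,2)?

8

17 in 2 cells must be {8,9}; 16 in 2 cells must be {7,9}.
The 17 across and the 16 down share only 9, so (3,1) = 9.
(3,2) = 17 − 9 = 8 completes the 17 across.
(2,1) = 16 − 9 = 7 completes the 16 down.
No cell is forced outright now. (2,2) can only be 6 or 9 (the digits allowed by both its 18 across and its 21 down). If (2,2) = 9: then (1,2) would have to be in {6,7,8,9} for the 15 across but in {4} for the 21 down — contradiction. So (2,2) = 6.
(1,2) = 21 − 14 = 7 completes the 21 down.
(1,3) = 15 − 7 = 8 completes the 15 across.
(2,3) = 18 − 13 = 5 completes the 18 across.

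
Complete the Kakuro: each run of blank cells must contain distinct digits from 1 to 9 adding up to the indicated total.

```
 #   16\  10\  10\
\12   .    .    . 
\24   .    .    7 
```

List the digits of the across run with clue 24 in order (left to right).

9 8 7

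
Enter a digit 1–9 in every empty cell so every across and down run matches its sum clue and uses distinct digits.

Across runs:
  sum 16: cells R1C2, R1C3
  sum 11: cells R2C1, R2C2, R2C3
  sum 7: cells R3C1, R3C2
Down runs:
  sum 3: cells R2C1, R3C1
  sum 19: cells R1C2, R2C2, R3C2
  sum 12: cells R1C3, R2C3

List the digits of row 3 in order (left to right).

1 6

16 in 2 cells must be {7,9}; 3 in 2 cells must be {1,2}.
Nothing is forced directly, so branch on R1C2, whose candidates are 7 or 9. If R1C2 = 7: that forces R1C3 = 9, R2C3 = 3, after which R2C2 would have to be in {1,2,6,7} for the 11 across but in {3,4,8,9} for the 19 down — contradiction. So R1C2 = 9.
R1C3 = 16 − 9 = 7 completes the 16 across.
R2C3 = 12 − 7 = 5 completes the 12 down.
R2C1 = 2: the only remaining digit allowed by both the 11 across and the 3 down.
R2C2 = 11 − 7 = 4 completes the 11 across.
R3C1 = 3 − 2 = 1 completes the 3 down.
R3C2 = 7 − 1 = 6 completes the 7 across.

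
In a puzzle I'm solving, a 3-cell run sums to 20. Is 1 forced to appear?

No

Counterexample: {3,8,9} sums to 20 without using 1.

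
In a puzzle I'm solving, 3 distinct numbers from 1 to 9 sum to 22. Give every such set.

3 distinct digits from 1–9 sum between 6 and 24.

{5,8,9}; {6,7,9}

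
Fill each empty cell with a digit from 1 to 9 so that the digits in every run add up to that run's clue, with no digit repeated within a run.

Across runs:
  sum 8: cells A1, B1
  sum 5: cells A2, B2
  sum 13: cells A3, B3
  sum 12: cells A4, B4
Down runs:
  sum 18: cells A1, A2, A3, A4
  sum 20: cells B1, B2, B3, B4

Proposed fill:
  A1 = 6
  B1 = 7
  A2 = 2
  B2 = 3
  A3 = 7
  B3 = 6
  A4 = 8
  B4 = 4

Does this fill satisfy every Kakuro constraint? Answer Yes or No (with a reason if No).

No — the across run A1–B1 sums to 13, not 8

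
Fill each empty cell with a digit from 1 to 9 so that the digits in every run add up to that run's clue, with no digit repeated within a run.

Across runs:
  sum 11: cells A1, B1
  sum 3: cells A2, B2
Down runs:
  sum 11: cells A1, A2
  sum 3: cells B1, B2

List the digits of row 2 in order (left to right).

3 in 2 cells must be {1,2}.
The 11 across and the 3 down share only 2, so B1 = 2.
The 3 across and the 11 down share only 2, so A2 = 2.
B2 = 3 − 2 = 1 completes the 3 across.
A1 = 11 − 2 = 9 completes the 11 across.

2 1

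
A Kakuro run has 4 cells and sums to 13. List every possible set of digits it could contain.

{1,2,3,7}; {1,2,4,6}; {1,3,4,5}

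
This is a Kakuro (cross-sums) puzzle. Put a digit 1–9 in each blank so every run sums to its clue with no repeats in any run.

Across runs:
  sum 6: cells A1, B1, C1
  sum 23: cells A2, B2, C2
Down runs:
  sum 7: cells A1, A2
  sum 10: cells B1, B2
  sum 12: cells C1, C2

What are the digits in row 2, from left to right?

6, 8, 9

6 in 3 cells must be {1,2,3}; 23 in 3 cells must be {6,8,9}.
The 6 across and the 12 down share only 3, so C1 = 3.
The 23 across and the 7 down share only 6, so A2 = 6.
C2 = 12 − 3 = 9 completes the 12 down.
A1 = 7 − 6 = 1 completes the 7 down.
B1 = 6 − 4 = 2 completes the 6 across.
B2 = 23 − 15 = 8 completes the 23 across.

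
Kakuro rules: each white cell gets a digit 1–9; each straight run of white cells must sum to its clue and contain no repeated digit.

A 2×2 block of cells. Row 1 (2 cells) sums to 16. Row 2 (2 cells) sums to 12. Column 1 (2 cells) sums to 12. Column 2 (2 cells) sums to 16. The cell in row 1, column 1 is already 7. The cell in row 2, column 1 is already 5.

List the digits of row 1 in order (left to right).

7, 9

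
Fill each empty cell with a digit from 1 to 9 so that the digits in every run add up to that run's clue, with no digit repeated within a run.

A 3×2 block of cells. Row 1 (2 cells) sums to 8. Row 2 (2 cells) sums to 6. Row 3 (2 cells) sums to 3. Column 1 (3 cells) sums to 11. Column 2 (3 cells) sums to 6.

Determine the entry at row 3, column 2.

3 in 2 cells must be {1,2}; 6 in 3 cells must be {1,2,3}.
Nothing is forced directly, so branch on (2,2), whose candidates are 1 or 2. If (2,2) = 1: that forces (2,1) = 5, (3,1) = 2, after which (3,2) would have to be in {1} for the 3 across but in {2,3} for the 6 down — contradiction. So (2,2) = 2.
(2,1) = 6 − 2 = 4 completes the 6 across.
Given what's placed, (3,2) must be 1 to fit the 3 across and 6 down.
(1,2) = 6 − 3 = 3 completes the 6 down.
(3,1) = 3 − 1 = 2 completes the 3 across.
(1,1) = 8 − 3 = 5 completes the 8 across.

1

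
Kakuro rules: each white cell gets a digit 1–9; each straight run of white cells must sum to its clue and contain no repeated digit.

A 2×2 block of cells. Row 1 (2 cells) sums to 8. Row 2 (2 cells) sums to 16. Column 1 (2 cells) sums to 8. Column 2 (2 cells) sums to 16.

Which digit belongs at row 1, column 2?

7

16 in 2 cells must be {7,9}.
The 8 across and the 16 down share only 7, so (1,2) = 7.
The 16 across and the 8 down share only 7, so (2,1) = 7.
(2,2) = 16 − 7 = 9 completes the 16 across.
(1,1) = 8 − 7 = 1 completes the 8 across.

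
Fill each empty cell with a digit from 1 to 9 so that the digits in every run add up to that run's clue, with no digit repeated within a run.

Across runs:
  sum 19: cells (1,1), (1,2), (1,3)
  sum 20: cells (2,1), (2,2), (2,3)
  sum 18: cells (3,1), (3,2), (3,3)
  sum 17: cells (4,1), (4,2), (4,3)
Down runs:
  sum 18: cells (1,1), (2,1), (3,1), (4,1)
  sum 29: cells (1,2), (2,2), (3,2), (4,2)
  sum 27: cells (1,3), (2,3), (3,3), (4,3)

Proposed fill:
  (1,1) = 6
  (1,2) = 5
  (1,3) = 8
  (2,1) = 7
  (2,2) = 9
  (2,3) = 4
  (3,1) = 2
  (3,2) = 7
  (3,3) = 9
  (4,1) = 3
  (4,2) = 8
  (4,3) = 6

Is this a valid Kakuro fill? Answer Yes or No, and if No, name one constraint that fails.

Yes

Across: 6+5+8=19; 7+9+4=20; 2+7+9=18; 3+8+6=17. Down: 6+7+2+3=18; 5+9+7+8=29; 8+4+9+6=27. No digit repeats within any run.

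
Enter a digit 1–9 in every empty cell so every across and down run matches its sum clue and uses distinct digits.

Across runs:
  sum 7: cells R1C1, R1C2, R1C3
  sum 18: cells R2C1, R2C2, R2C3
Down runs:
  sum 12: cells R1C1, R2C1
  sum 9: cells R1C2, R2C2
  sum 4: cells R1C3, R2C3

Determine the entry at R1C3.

7 in 3 cells must be {1,2,4}; 4 in 2 cells must be {1,3}.
The 7 across and the 12 down share only 4, so R1C1 = 4.
Given what's placed, R1C3 must be 1 to fit the 7 across and 4 down.
R2C1 = 12 − 4 = 8 completes the 12 down.
R2C3 = 4 − 1 = 3 completes the 4 down.
R1C2 = 7 − 5 = 2 completes the 7 across.
R2C2 = 18 − 11 = 7 completes the 18 across.

1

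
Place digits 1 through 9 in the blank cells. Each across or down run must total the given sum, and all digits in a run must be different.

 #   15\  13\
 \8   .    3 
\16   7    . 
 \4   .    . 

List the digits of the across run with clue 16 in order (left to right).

7 9

16 in 2 cells must be {7,9}; 4 in 2 cells must be {1,3}.
R1C1 = 8 − 3 = 5 completes the 8 across.
R2C2 = 16 − 7 = 9 completes the 16 across.
R3C1 = 15 − 12 = 3 completes the 15 down.
R3C2 = 4 − 3 = 1 completes the 4 across.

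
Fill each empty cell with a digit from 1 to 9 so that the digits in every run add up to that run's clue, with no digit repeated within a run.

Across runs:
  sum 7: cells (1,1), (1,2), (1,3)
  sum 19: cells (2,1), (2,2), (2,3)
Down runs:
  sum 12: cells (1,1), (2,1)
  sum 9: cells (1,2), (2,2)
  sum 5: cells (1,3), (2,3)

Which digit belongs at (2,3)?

7 in 3 cells must be {1,2,4}.
The 7 across and the 12 down share only 4, so (1,1) = 4.
(2,1) = 12 − 4 = 8 completes the 12 down.
Nothing is forced directly, so branch on (2,3), whose candidates are 2 or 4. If (2,3) = 2: then (1,3) would have to be in {1,2} for the 7 across but in {3} for the 5 down — contradiction. So (2,3) = 4.
(1,3) = 5 − 4 = 1 completes the 5 down.
(2,2) = 19 − 12 = 7 completes the 19 across.
(1,2) = 7 − 5 = 2 completes the 7 across.

4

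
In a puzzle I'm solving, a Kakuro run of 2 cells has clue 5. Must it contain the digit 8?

No

Counterexample: {1,4} sums to 5 without using 8.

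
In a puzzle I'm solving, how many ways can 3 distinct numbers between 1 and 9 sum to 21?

3 distinct digits from 1–9 sum between 6 and 24.
Enumerating: {4,8,9}, {5,7,9}, {6,7,8}.

3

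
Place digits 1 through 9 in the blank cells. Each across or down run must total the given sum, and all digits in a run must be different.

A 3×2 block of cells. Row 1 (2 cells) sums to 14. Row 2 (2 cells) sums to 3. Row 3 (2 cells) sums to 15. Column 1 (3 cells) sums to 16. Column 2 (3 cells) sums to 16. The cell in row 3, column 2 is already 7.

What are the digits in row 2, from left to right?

3 in 2 cells must be {1,2}.
(2,2) = 1: the only remaining digit allowed by both the 3 across and the 16 down.
(3,1) = 15 − 7 = 8 completes the 15 across.
(1,2) = 16 − 8 = 8 completes the 16 down.
(2,1) = 3 − 1 = 2 completes the 3 across.
(1,1) = 14 − 8 = 6 completes the 14 across.

2, 1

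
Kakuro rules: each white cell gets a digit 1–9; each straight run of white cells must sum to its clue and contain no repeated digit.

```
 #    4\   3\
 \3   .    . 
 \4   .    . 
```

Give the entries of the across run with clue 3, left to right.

3 in 2 cells must be {1,2}; 4 in 2 cells must be {1,3}.
The 3 across and the 4 down share only 1, so R1C1 = 1.
R1C2 = 3 − 1 = 2 completes the 3 across.
R2C1 = 4 − 1 = 3 completes the 4 down.
R2C2 = 4 − 3 = 1 completes the 4 across.

1 2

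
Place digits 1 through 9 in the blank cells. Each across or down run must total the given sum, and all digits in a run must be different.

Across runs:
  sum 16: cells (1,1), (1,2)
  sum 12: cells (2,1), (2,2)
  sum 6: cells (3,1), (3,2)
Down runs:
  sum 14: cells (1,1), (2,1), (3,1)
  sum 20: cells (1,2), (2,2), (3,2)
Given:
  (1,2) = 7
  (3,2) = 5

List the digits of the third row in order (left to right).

1 5

16 in 2 cells must be {7,9}.
(1,1) = 16 − 7 = 9 completes the 16 across.
(2,2) = 20 − 12 = 8 completes the 20 down.
(3,1) = 6 − 5 = 1 completes the 6 across.
(2,1) = 12 − 8 = 4 completes the 12 across.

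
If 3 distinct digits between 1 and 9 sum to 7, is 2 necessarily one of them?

The only way to make 7 from 3 distinct digits is {1,2,4}, which contains 2.

Yes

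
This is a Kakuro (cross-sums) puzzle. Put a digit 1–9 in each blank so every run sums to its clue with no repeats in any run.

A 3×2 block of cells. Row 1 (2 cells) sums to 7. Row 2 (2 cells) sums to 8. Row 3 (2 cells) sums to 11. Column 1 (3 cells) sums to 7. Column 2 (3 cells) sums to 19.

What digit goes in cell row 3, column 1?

7 in 3 cells must be {1,2,4}.
Nothing is forced directly, so branch on (2,1), whose candidates are 1 or 2. If (2,1) = 2: that forces (2,2) = 6, (3,1) = 4, after which (3,2) would have to be in {7} for the 11 across but in {4,5,8,9} for the 19 down — contradiction. So (2,1) = 1.
(2,2) = 8 − 1 = 7 completes the 8 across.
Nothing is forced directly, so branch on (1,1), whose candidates are 2 or 4. If (1,1) = 2: then (1,2) would have to be in {5} for the 7 across but in {3,4,8,9} for the 19 down — contradiction. So (1,1) = 4.
(1,2) = 7 − 4 = 3 completes the 7 across.
(3,1) = 7 − 5 = 2 completes the 7 down.
(3,2) = 11 − 2 = 9 completes the 11 across.

2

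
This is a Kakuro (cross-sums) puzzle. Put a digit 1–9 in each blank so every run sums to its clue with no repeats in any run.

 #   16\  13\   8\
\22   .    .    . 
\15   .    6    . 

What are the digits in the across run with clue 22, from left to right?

16 in 2 cells must be {7,9}.
R1C2 = 13 − 6 = 7 completes the 13 down.
Given what's placed, R1C3 must be 6 to fit the 22 across and 8 down.
R2C1 = 7: the only remaining digit allowed by both the 15 across and the 16 down.
R2C3 = 15 − 13 = 2 completes the 15 across.
R1C1 = 22 − 13 = 9 completes the 22 across.

9 7 6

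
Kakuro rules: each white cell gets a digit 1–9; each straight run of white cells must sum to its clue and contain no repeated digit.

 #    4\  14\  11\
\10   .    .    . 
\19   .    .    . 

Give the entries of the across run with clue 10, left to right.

4 in 2 cells must be {1,3}.
The 19 across and the 4 down share only 3, so R2C1 = 3.
Given what's placed, R2C2 must be 9 to fit the 19 across and 14 down.
R2C3 = 19 − 12 = 7 completes the 19 across.
R1C1 = 4 − 3 = 1 completes the 4 down.
R1C2 = 14 − 9 = 5 completes the 14 down.
R1C3 = 10 − 6 = 4 completes the 10 across.

1 5 4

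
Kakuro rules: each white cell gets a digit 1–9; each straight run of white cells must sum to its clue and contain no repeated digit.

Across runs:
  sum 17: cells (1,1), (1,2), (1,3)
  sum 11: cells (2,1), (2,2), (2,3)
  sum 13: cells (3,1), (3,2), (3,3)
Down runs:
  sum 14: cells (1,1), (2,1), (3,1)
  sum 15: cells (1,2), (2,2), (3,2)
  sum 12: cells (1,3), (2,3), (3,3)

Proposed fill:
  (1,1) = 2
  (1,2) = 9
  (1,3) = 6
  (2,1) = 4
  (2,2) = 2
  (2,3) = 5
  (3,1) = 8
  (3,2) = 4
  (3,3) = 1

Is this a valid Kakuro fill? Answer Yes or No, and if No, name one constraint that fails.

Yes

Across: 2+9+6=17; 4+2+5=11; 8+4+1=13. Down: 2+4+8=14; 9+2+4=15; 6+5+1=12. No digit repeats within any run.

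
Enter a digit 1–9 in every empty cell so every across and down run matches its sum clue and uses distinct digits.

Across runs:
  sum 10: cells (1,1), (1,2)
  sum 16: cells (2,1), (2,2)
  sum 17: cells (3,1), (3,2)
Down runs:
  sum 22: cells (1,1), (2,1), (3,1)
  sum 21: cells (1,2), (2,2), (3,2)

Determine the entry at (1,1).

16 in 2 cells must be {7,9}; 17 in 2 cells must be {8,9}.
Nothing is forced directly, so branch on (3,1), whose candidates are 8 or 9. If (3,1) = 8: that forces (1,1) = 9, after which (1,2) would have to be in {1} for the 10 across but in {4,5,6,7,8,9} for the 21 down — contradiction. So (3,1) = 9.
Given what's placed, (2,1) must be 7 to fit the 16 across and 22 down.
(2,2) = 16 − 7 = 9 completes the 16 across.
(3,2) = 17 − 9 = 8 completes the 17 across.
(1,1) = 22 − 16 = 6 completes the 22 down.
(1,2) = 10 − 6 = 4 completes the 10 across.

6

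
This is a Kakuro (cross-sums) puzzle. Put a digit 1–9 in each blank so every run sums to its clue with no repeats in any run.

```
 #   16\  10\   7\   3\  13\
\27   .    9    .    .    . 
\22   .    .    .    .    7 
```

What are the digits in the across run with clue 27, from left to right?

7, 9, 4, 1, 6

16 in 2 cells must be {7,9}; 3 in 2 cells must be {1,2}.
R1C1 = 7: the only remaining digit allowed by both the 27 across and the 16 down.
R1C5 = 13 − 7 = 6 completes the 13 down.
R2C1 = 16 − 7 = 9 completes the 16 down.
R2C2 = 10 − 9 = 1 completes the 10 down.
Given what's placed, R2C4 must be 2 to fit the 22 across and 3 down.
R1C4 = 3 − 2 = 1 completes the 3 down.
R2C3 = 22 − 19 = 3 completes the 22 across.
R1C3 = 27 − 23 = 4 completes the 27 across.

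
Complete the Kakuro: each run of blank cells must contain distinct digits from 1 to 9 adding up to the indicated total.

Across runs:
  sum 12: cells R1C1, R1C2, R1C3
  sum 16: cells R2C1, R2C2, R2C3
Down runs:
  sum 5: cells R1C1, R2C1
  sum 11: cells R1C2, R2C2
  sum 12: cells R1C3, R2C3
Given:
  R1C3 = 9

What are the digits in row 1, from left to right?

Given what's placed, R1C2 must be 2 to fit the 12 across and 11 down.
R2C2 = 11 − 2 = 9 completes the 11 down.
R2C3 = 12 − 9 = 3 completes the 12 down.
R1C1 = 12 − 11 = 1 completes the 12 across.
R2C1 = 16 − 12 = 4 completes the 16 across.

1 2 9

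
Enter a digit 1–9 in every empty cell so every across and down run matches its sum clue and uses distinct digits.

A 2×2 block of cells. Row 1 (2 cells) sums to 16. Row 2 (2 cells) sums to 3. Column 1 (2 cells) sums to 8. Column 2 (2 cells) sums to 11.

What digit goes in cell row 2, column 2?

2

16 in 2 cells must be {7,9}; 3 in 2 cells must be {1,2}.
The 16 across and the 8 down share only 7, so (1,1) = 7.
(1,2) = 16 − 7 = 9 completes the 16 across.
(2,1) = 8 − 7 = 1 completes the 8 down.
(2,2) = 3 − 1 = 2 completes the 3 across.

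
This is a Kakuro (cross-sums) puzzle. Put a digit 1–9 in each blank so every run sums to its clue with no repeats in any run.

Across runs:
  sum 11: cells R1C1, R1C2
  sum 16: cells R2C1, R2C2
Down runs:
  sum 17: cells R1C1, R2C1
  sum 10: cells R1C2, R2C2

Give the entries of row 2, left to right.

16 in 2 cells must be {7,9}; 17 in 2 cells must be {8,9}.
The 16 across and the 17 down share only 9, so R2C1 = 9.
R2C2 = 16 − 9 = 7 completes the 16 across.
R1C1 = 17 − 9 = 8 completes the 17 down.
R1C2 = 11 − 8 = 3 completes the 11 across.

9 7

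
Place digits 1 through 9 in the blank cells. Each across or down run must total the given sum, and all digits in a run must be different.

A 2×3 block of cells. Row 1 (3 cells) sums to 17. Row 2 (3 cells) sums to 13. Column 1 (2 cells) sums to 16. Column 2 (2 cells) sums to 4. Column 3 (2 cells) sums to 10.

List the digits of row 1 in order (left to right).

7 1 9

16 in 2 cells must be {7,9}; 4 in 2 cells must be {1,3}.
Nothing is forced directly, so branch on (1,2), whose candidates are 1 or 3. If (1,2) = 3: that forces (1,1) = 9, after which (1,3) would have to be in {5} for the 17 across but in {1,2,3,4,6,7,8,9} for the 10 down — contradiction. So (1,2) = 1.
(2,2) = 4 − 1 = 3 completes the 4 down.
Given what's placed, (2,1) must be 9 to fit the 13 across and 16 down.
(2,3) = 13 − 12 = 1 completes the 13 across.
(1,1) = 16 − 9 = 7 completes the 16 down.
(1,3) = 17 − 8 = 9 completes the 17 across.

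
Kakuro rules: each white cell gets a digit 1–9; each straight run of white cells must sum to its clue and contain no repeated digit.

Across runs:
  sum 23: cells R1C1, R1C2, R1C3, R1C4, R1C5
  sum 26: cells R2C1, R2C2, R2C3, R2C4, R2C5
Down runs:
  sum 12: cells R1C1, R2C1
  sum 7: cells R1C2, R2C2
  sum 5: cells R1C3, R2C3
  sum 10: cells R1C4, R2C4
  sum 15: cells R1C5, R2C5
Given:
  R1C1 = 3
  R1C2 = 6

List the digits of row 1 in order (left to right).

R2C1 = 12 − 3 = 9 completes the 12 down.
R2C2 = 7 − 6 = 1 completes the 7 down.
Nothing is forced directly, so branch on R1C3, whose candidates are 1 or 2 or 4. If R1C3 = 1: that forces R2C3 = 4, R2C4 = 7, after which R2C5 would have to be in {5} for the 26 across but in {6,7,8,9} for the 15 down — contradiction. If R1C3 = 4: then R2C3 would have to be in {2,3,4,5,6,7,8} for the 26 across but in {1} for the 5 down — contradiction. So R1C3 = 2.
R2C3 = 5 − 2 = 3 completes the 5 down.
Nothing is forced directly, so branch on R1C5, whose candidates are 7 or 8. If R1C5 = 7: then R1C4 would have to be in {5} for the 23 across but in {1,2,3,4,6,7,8,9} for the 10 down — contradiction. So R1C5 = 8.
R1C4 = 23 − 19 = 4 completes the 23 across.
R2C4 = 10 − 4 = 6 completes the 10 down.
R2C5 = 26 − 19 = 7 completes the 26 across.

3, 6, 2, 4, 8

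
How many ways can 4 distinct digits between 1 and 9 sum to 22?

11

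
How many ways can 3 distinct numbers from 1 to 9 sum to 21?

3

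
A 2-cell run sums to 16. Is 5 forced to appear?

No

The only way to make 16 from 2 distinct digits is {7,9}, which does not contain 5.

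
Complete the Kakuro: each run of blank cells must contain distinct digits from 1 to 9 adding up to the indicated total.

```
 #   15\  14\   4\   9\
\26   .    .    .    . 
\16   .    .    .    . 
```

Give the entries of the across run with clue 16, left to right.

7 5 1 3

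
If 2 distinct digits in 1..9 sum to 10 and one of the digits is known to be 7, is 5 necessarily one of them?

No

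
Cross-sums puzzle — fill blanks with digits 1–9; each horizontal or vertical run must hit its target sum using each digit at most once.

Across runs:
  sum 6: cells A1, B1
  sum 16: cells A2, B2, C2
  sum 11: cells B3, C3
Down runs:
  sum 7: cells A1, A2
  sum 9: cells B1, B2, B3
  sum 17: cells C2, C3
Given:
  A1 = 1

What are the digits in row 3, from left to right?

3 8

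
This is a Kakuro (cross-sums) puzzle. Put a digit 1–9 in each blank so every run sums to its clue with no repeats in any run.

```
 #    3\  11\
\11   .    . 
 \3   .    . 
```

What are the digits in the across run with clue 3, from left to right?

1, 2

3 in 2 cells must be {1,2}.
The 11 across and the 3 down share only 2, so R1C1 = 2.
R1C2 = 11 − 2 = 9 completes the 11 across.
R2C1 = 3 − 2 = 1 completes the 3 down.
R2C2 = 3 − 1 = 2 completes the 3 across.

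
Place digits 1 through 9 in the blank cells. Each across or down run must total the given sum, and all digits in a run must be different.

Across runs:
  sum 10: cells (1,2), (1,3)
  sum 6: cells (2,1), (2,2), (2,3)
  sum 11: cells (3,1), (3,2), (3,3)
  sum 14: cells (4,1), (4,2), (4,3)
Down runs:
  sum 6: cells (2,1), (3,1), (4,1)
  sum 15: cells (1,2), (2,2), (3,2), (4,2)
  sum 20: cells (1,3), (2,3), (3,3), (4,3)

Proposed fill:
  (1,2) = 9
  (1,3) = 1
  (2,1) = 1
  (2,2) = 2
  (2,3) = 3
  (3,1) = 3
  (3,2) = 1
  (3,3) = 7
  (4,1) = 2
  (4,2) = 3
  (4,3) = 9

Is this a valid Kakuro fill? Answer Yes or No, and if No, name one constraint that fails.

Yes

Across: 9+1=10; 1+2+3=6; 3+1+7=11; 2+3+9=14. Down: 1+3+2=6; 9+2+1+3=15; 1+3+7+9=20. No digit repeats within any run.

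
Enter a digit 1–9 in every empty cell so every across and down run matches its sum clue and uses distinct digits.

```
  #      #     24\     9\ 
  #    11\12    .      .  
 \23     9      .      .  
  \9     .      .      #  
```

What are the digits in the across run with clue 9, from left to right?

23 in 3 cells must be {6,8,9}; 24 in 3 cells must be {7,8,9}.
R2C2 = 8: the only remaining digit allowed by both the 23 across and the 24 down.
R2C3 = 23 − 17 = 6 completes the 23 across.
R3C1 = 11 − 9 = 2 completes the 11 down.
R3C2 = 9 − 2 = 7 completes the 9 across.
R1C2 = 24 − 15 = 9 completes the 24 down.
R1C3 = 12 − 9 = 3 completes the 12 across.

2, 7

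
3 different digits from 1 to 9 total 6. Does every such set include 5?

No

The only way to make 6 from 3 distinct digits is {1,2,3}, which does not contain 5.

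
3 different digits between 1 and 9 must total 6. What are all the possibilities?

{1,2,3}

3 distinct digits from 1–9 sum between 6 and 24.
Only one set works: {1,2,3}.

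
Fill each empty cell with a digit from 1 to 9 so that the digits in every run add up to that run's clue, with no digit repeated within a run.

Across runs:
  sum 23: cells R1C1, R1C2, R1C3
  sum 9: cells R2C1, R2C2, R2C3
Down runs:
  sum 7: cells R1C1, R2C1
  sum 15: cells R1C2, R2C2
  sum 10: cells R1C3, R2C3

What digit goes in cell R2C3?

2

23 in 3 cells must be {6,8,9}.
The 23 across and the 7 down share only 6, so R1C1 = 6.
R2C1 = 7 − 6 = 1 completes the 7 down.
Given what's placed, R2C2 must be 6 to fit the 9 across and 15 down.
R2C3 = 9 − 7 = 2 completes the 9 across.
R1C2 = 15 − 6 = 9 completes the 15 down.
R1C3 = 23 − 15 = 8 completes the 23 across.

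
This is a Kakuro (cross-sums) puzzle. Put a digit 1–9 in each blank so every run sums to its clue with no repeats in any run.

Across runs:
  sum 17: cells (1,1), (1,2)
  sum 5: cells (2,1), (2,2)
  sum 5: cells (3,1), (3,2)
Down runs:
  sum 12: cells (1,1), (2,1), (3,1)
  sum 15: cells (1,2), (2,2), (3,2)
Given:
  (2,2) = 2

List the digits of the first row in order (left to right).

17 in 2 cells must be {8,9}.
(2,1) = 5 − 2 = 3 completes the 5 across.
(3,2) = 4: the only remaining digit allowed by both the 5 across and the 15 down.
Given what's placed, (1,1) must be 8 to fit the 17 across and 12 down.
(1,2) = 17 − 8 = 9 completes the 17 across.
(3,1) = 5 − 4 = 1 completes the 5 across.

8, 9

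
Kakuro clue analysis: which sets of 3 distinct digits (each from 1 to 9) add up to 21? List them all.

3 distinct digits from 1–9 sum between 6 and 24.

{4,8,9}; {5,7,9}; {6,7,8}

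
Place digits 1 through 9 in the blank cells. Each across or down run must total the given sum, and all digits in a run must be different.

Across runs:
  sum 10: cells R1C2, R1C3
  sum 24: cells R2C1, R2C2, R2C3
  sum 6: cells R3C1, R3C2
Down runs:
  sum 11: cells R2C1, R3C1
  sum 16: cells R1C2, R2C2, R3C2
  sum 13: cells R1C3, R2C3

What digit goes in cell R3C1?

24 in 3 cells must be {7,8,9}.
Nothing is forced directly, so branch on R2C3, whose candidates are 7 or 8 or 9. If R2C3 = 7: that forces R1C3 = 6, R1C2 = 4, R2C2 = 9, after which R3C2 would have to be in {1,2,4,5} for the 6 across but in {3} for the 16 down — contradiction. If R2C3 = 8: then R1C3 would have to be in {1,2,3,4,6,7,8,9} for the 10 across but in {5} for the 13 down — contradiction. So R2C3 = 9.
R1C3 = 13 − 9 = 4 completes the 13 down.
R1C2 = 10 − 4 = 6 completes the 10 across.
No cell is forced outright now. R3C2 can only be 1 or 2 (the digits allowed by both its 6 across and its 16 down). If R3C2 = 1: then R2C2 would have to be in {7,8} for the 24 across but in {9} for the 16 down — contradiction. So R3C2 = 2.
R2C2 = 16 − 8 = 8 completes the 16 down.
R3C1 = 6 − 2 = 4 completes the 6 across.
R2C1 = 24 − 17 = 7 completes the 24 across.

4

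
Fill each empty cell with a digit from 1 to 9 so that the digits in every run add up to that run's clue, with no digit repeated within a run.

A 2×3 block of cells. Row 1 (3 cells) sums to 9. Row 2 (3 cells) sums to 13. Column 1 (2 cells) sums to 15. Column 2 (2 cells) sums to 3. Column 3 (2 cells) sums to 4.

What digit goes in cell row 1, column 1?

3 in 2 cells must be {1,2}; 4 in 2 cells must be {1,3}.
The 9 across and the 15 down share only 6, so (1,1) = 6.
Given what's placed, (1,3) must be 1 to fit the 9 across and 4 down.
(2,1) = 15 − 6 = 9 completes the 15 down.
(2,2) = 1: the only remaining digit allowed by both the 13 across and the 3 down.
(2,3) = 13 − 10 = 3 completes the 13 across.
(1,2) = 9 − 7 = 2 completes the 9 across.

6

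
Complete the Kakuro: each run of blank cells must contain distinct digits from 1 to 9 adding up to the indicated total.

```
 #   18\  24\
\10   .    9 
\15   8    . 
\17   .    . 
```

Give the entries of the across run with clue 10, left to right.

1, 9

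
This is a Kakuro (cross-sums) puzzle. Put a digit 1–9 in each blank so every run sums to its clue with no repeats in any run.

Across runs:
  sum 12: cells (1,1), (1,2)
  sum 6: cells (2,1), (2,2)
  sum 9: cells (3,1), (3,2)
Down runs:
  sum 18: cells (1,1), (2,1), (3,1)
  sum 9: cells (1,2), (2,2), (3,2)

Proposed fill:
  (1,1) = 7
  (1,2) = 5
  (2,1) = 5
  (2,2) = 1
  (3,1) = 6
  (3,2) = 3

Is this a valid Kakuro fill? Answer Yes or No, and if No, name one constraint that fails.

Yes

Across: 7+5=12; 5+1=6; 6+3=9. Down: 7+5+6=18; 5+1+3=9. No digit repeats within any run.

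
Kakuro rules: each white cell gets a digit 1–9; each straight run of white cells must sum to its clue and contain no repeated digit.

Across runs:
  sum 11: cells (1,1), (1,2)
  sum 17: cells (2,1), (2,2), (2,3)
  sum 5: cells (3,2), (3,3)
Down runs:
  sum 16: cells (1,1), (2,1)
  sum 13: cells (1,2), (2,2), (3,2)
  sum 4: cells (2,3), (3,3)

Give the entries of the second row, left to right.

9, 7, 1

16 in 2 cells must be {7,9}; 4 in 2 cells must be {1,3}.
Nothing is forced directly, so branch on (3,3), whose candidates are 1 or 3. If (3,3) = 1: that forces (2,3) = 3, (3,2) = 4, (2,1) = 9, after which (2,2) would have to be in {5} for the 17 across but in {1,2,3,6,7,8} for the 13 down — contradiction. So (3,3) = 3.
(2,3) = 4 − 3 = 1 completes the 4 down.
(3,2) = 5 − 3 = 2 completes the 5 across.
(2,2) = 7: the only remaining digit allowed by both the 17 across and the 13 down.
(1,2) = 13 − 9 = 4 completes the 13 down.
(2,1) = 17 − 8 = 9 completes the 17 across.
(1,1) = 11 − 4 = 7 completes the 11 across.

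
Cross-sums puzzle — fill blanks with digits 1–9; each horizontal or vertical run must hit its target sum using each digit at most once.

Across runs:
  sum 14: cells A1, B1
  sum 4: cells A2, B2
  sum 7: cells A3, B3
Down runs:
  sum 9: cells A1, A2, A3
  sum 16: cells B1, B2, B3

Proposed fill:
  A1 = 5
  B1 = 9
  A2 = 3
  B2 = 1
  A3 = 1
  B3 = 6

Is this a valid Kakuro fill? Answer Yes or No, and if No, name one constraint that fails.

Across: 5+9=14; 3+1=4; 1+6=7. Down: 5+3+1=9; 9+1+6=16. No digit repeats within any run.

Yes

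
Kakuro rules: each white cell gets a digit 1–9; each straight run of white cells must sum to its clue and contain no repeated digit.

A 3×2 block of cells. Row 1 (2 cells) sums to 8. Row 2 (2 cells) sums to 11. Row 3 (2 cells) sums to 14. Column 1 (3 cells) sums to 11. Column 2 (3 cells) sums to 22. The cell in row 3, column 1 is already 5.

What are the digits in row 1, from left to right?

2, 6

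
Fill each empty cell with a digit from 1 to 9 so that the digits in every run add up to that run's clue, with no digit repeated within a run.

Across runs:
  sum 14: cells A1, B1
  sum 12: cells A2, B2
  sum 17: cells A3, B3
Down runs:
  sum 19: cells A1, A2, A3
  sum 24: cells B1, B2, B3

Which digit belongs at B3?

17 in 2 cells must be {8,9}; 24 in 3 cells must be {7,8,9}.
Nothing is forced directly, so branch on B1, whose candidates are 8 or 9. If B1 = 9: that forces A1 = 5, A2 = 8, after which B2 would have to be in {4} for the 12 across but in {7,8} for the 24 down — contradiction. So B1 = 8.
A1 = 14 − 8 = 6 completes the 14 across.
Given what's placed, B3 must be 9 to fit the 17 across and 24 down.
B2 = 24 − 17 = 7 completes the 24 down.
A3 = 17 − 9 = 8 completes the 17 across.
A2 = 12 − 7 = 5 completes the 12 across.

9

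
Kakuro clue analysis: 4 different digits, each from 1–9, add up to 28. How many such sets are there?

2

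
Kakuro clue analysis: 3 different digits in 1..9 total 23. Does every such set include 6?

Yes

The only way to make 23 from 3 distinct digits is {6,8,9}, which contains 6.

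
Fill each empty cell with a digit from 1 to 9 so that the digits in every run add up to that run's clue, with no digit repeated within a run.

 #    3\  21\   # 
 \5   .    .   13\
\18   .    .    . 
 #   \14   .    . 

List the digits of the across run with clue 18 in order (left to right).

2 9 7

3 in 2 cells must be {1,2}.
The 5 across and the 21 down share only 4, so R1C2 = 4.
R1C1 = 5 − 4 = 1 completes the 5 across.
R2C1 = 3 − 1 = 2 completes the 3 down.
R2C2 = 9: the only remaining digit allowed by both the 18 across and the 21 down.
R2C3 = 18 − 11 = 7 completes the 18 across.
R3C2 = 21 − 13 = 8 completes the 21 down.
R3C3 = 14 − 8 = 6 completes the 14 across.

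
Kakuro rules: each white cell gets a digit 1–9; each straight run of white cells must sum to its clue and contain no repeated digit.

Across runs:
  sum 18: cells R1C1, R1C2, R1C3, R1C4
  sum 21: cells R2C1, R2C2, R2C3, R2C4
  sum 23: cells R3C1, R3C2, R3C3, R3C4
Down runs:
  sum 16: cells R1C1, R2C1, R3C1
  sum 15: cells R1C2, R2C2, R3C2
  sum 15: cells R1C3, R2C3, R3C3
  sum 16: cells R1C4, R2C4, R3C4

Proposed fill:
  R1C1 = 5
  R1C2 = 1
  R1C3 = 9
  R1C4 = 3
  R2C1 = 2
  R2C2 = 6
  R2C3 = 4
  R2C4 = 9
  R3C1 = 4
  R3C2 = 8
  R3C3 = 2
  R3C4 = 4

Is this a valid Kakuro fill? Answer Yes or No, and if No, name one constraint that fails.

No — the across run R3C1–R3C4 sums to 18, not 23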